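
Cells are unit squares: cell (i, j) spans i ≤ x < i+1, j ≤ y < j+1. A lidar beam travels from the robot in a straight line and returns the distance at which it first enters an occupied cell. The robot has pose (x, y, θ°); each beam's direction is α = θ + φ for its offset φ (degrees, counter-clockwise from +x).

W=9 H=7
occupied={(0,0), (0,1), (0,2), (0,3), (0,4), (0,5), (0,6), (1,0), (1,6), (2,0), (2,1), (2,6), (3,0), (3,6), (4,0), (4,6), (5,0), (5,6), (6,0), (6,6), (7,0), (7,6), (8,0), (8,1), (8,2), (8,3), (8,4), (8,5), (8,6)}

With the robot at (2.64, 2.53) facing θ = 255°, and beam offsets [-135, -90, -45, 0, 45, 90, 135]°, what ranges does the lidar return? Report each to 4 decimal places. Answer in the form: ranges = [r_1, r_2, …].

beam 1: φ=-135°, α=120°
  dir = (cos 120°, sin 120°) = (-0.5000, 0.8660); from cell (2,2)
  next x-line at t=1.2800, next y-line at t=0.5427; Δt_x=2.0000, Δt_y=1.1547
    y: enter (2,3) at t=0.5427
    x: enter (1,3) at t=1.2800
    y: enter (1,4) at t=1.6974
    y: enter (1,5) at t=2.8521
    x: enter (0,5) at t=3.2800 ← occupied
  → r_1 = 3.2800
beam 2: φ=-90°, α=165°
  dir = (cos 165°, sin 165°) = (-0.9659, 0.2588); from cell (2,2)
  next x-line at t=0.6626, next y-line at t=1.8159; Δt_x=1.0353, Δt_y=3.8637
    x: enter (1,2) at t=0.6626
    x: enter (0,2) at t=1.6979 ← occupied
  → r_2 = 1.6979
beam 3: φ=-45°, α=210°
  dir = (cos 210°, sin 210°) = (-0.8660, -0.5000); from cell (2,2)
  next x-line at t=0.7390, next y-line at t=1.0600; Δt_x=1.1547, Δt_y=2.0000
    x: enter (1,2) at t=0.7390
    y: enter (1,1) at t=1.0600
    x: enter (0,1) at t=1.8937 ← occupied
  → r_3 = 1.8937
beam 4: φ=0°, α=255°
  dir = (cos 255°, sin 255°) = (-0.2588, -0.9659); from cell (2,2)
  next x-line at t=2.4728, next y-line at t=0.5487; Δt_x=3.8637, Δt_y=1.0353
    y: enter (2,1) at t=0.5487 ← occupied
  → r_4 = 0.5487
beam 5: φ=45°, α=300°
  dir = (cos 300°, sin 300°) = (0.5000, -0.8660); from cell (2,2)
  next x-line at t=0.7200, next y-line at t=0.6120; Δt_x=2.0000, Δt_y=1.1547
    y: enter (2,1) at t=0.6120 ← occupied
  → r_5 = 0.6120
beam 6: φ=90°, α=345°
  dir = (cos 345°, sin 345°) = (0.9659, -0.2588); from cell (2,2)
  next x-line at t=0.3727, next y-line at t=2.0478; Δt_x=1.0353, Δt_y=3.8637
    x: enter (3,2) at t=0.3727
    x: enter (4,2) at t=1.4080
    y: enter (4,1) at t=2.0478
    x: enter (5,1) at t=2.4433
    x: enter (6,1) at t=3.4785
    x: enter (7,1) at t=4.5138
    x: enter (8,1) at t=5.5491 ← occupied
  → r_6 = 5.5491
beam 7: φ=135°, α=30°
  dir = (cos 30°, sin 30°) = (0.8660, 0.5000); from cell (2,2)
  next x-line at t=0.4157, next y-line at t=0.9400; Δt_x=1.1547, Δt_y=2.0000
    x: enter (3,2) at t=0.4157
    y: enter (3,3) at t=0.9400
    x: enter (4,3) at t=1.5704
    x: enter (5,3) at t=2.7251
    y: enter (5,4) at t=2.9400
    x: enter (6,4) at t=3.8798
    y: enter (6,5) at t=4.9400
    x: enter (7,5) at t=5.0345
    x: enter (8,5) at t=6.1892 ← occupied
  → r_7 = 6.1892

ranges = [3.2800, 1.6979, 1.8937, 0.5487, 0.6120, 5.5491, 6.1892]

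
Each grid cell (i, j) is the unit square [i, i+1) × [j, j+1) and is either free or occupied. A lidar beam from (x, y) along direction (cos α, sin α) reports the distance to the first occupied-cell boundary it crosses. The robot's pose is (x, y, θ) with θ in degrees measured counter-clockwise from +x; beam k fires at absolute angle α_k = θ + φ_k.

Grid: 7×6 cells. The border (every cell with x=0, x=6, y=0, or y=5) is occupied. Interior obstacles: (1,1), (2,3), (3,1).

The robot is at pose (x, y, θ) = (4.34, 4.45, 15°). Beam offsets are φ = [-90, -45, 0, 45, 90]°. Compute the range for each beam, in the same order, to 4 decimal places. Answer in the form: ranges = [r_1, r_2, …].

beam 1: φ=-90°, α=285°
  dir = (cos 285°, sin 285°) = (0.2588, -0.9659); from cell (4,4)
  next x-line at t=2.5500, next y-line at t=0.4659; Δt_x=3.8637, Δt_y=1.0353
    y: enter (4,3) at t=0.4659
    y: enter (4,2) at t=1.5012
    y: enter (4,1) at t=2.5364
    x: enter (5,1) at t=2.5500
    y: enter (5,0) at t=3.5717 ← occupied
  → r_1 = 3.5717
beam 2: φ=-45°, α=330°
  dir = (cos 330°, sin 330°) = (0.8660, -0.5000); from cell (4,4)
  next x-line at t=0.7621, next y-line at t=0.9000; Δt_x=1.1547, Δt_y=2.0000
    x: enter (5,4) at t=0.7621
    y: enter (5,3) at t=0.9000
    x: enter (6,3) at t=1.9168 ← occupied
  → r_2 = 1.9168
beam 3: φ=0°, α=15°
  dir = (cos 15°, sin 15°) = (0.9659, 0.2588); from cell (4,4)
  next x-line at t=0.6833, next y-line at t=2.1250; Δt_x=1.0353, Δt_y=3.8637
    x: enter (5,4) at t=0.6833
    x: enter (6,4) at t=1.7186 ← occupied
  → r_3 = 1.7186
beam 4: φ=45°, α=60°
  dir = (cos 60°, sin 60°) = (0.5000, 0.8660); from cell (4,4)
  next x-line at t=1.3200, next y-line at t=0.6351; Δt_x=2.0000, Δt_y=1.1547
    y: enter (4,5) at t=0.6351 ← occupied
  → r_4 = 0.6351
beam 5: φ=90°, α=105°
  dir = (cos 105°, sin 105°) = (-0.2588, 0.9659); from cell (4,4)
  next x-line at t=1.3137, next y-line at t=0.5694; Δt_x=3.8637, Δt_y=1.0353
    y: enter (4,5) at t=0.5694 ← occupied
  → r_5 = 0.5694

ranges = [3.5717, 1.9168, 1.7186, 0.6351, 0.5694]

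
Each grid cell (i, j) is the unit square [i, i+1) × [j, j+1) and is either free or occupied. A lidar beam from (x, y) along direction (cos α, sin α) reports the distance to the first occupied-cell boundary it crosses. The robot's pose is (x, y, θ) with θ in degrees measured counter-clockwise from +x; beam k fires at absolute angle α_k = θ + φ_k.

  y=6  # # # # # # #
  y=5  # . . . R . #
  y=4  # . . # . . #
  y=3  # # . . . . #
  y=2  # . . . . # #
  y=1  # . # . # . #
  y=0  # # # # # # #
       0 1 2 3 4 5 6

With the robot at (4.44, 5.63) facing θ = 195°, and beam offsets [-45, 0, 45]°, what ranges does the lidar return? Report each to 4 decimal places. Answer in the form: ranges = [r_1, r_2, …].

beam 1: φ=-45°, α=150°
  dir = (cos 150°, sin 150°) = (-0.8660, 0.5000); from cell (4,5)
  next x-line at t=0.5081, next y-line at t=0.7400; Δt_x=1.1547, Δt_y=2.0000
    x: enter (3,5) at t=0.5081
    y: enter (3,6) at t=0.7400 ← occupied
  → r_1 = 0.7400
beam 2: φ=0°, α=195°
  dir = (cos 195°, sin 195°) = (-0.9659, -0.2588); from cell (4,5)
  next x-line at t=0.4555, next y-line at t=2.4341; Δt_x=1.0353, Δt_y=3.8637
    x: enter (3,5) at t=0.4555
    x: enter (2,5) at t=1.4908
    y: enter (2,4) at t=2.4341
    x: enter (1,4) at t=2.5261
    x: enter (0,4) at t=3.5614 ← occupied
  → r_2 = 3.5614
beam 3: φ=45°, α=240°
  dir = (cos 240°, sin 240°) = (-0.5000, -0.8660); from cell (4,5)
  next x-line at t=0.8800, next y-line at t=0.7275; Δt_x=2.0000, Δt_y=1.1547
    y: enter (4,4) at t=0.7275
    x: enter (3,4) at t=0.8800 ← occupied
  → r_3 = 0.8800

ranges = [0.7400, 3.5614, 0.8800]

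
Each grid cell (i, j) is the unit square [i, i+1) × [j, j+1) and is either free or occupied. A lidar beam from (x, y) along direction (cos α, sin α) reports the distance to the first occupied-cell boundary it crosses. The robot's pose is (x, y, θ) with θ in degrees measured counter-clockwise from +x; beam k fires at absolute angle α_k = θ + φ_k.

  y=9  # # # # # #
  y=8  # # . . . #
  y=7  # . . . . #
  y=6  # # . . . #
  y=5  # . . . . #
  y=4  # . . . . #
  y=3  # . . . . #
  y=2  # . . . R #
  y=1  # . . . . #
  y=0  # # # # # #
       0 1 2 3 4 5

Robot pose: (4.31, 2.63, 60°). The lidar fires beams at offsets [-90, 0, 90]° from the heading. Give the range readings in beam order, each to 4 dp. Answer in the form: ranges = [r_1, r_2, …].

beam 1: φ=-90°, α=330°
  direction (0.8660, -0.5000); cell (4,2); t to first gridline: x 0.7967, y 1.2600 (then +1.1547 / +2.0000)
    (5,2) via x @ 0.7967  # hit
  → r_1 = 0.7967
beam 2: φ=0°, α=60°
  direction (0.5000, 0.8660); cell (4,2); t to first gridline: x 1.3800, y 0.4272 (then +2.0000 / +1.1547)
    (4,3) via y @ 0.4272
    (5,3) via x @ 1.3800  # hit
  → r_2 = 1.3800
beam 3: φ=90°, α=150°
  direction (-0.8660, 0.5000); cell (4,2); t to first gridline: x 0.3580, y 0.7400 (then +1.1547 / +2.0000)
    (3,2) via x @ 0.3580
    (3,3) via y @ 0.7400
    (2,3) via x @ 1.5127
    (1,3) via x @ 2.6674
    (1,4) via y @ 2.7400
    (0,4) via x @ 3.8221  # hit
  → r_3 = 3.8221

ranges = [0.7967, 1.3800, 3.8221]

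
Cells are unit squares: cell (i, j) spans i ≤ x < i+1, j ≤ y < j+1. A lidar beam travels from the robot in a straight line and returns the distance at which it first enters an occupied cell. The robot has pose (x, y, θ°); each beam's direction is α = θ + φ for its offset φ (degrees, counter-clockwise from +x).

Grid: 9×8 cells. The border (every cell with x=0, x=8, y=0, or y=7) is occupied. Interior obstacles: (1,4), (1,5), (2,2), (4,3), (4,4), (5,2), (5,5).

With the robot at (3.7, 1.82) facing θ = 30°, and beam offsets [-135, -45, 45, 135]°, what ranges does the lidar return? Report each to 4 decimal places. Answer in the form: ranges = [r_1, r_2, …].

beam 1: φ=-135°, α=255°
  dir = (cos 255°, sin 255°) = (-0.2588, -0.9659); from cell (3,1)
  next x-line at t=2.7046, next y-line at t=0.8489; Δt_x=3.8637, Δt_y=1.0353
    y: enter (3,0) at t=0.8489 ← occupied
  → r_1 = 0.8489
beam 2: φ=-45°, α=345°
  dir = (cos 345°, sin 345°) = (0.9659, -0.2588); from cell (3,1)
  next x-line at t=0.3106, next y-line at t=3.1682; Δt_x=1.0353, Δt_y=3.8637
    x: enter (4,1) at t=0.3106
    x: enter (5,1) at t=1.3459
    x: enter (6,1) at t=2.3811
    y: enter (6,0) at t=3.1682 ← occupied
  → r_2 = 3.1682
beam 3: φ=45°, α=75°
  dir = (cos 75°, sin 75°) = (0.2588, 0.9659); from cell (3,1)
  next x-line at t=1.1591, next y-line at t=0.1863; Δt_x=3.8637, Δt_y=1.0353
    y: enter (3,2) at t=0.1863
    x: enter (4,2) at t=1.1591
    y: enter (4,3) at t=1.2216 ← occupied
  → r_3 = 1.2216
beam 4: φ=135°, α=165°
  dir = (cos 165°, sin 165°) = (-0.9659, 0.2588); from cell (3,1)
  next x-line at t=0.7247, next y-line at t=0.6955; Δt_x=1.0353, Δt_y=3.8637
    y: enter (3,2) at t=0.6955
    x: enter (2,2) at t=0.7247 ← occupied
  → r_4 = 0.7247

ranges = [0.8489, 3.1682, 1.2216, 0.7247]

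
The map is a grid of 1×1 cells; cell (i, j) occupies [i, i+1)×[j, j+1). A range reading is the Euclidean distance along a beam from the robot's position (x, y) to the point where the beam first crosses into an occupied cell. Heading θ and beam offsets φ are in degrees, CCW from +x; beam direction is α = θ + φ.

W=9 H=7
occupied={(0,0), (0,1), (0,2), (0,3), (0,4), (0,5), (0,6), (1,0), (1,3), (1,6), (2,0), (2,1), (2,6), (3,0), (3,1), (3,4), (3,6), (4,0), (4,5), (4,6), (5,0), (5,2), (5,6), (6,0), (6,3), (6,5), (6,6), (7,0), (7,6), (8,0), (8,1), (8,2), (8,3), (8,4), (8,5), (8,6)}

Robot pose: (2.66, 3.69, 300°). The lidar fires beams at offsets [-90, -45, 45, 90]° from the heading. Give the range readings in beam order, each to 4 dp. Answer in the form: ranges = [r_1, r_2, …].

beam 1: φ=-90°, α=210°
  dir = (cos 210°, sin 210°) = (-0.8660, -0.5000); from cell (2,3)
  next x-line at t=0.7621, next y-line at t=1.3800; Δt_x=1.1547, Δt_y=2.0000
    x: enter (1,3) at t=0.7621 ← occupied
  → r_1 = 0.7621
beam 2: φ=-45°, α=255°
  dir = (cos 255°, sin 255°) = (-0.2588, -0.9659); from cell (2,3)
  next x-line at t=2.5500, next y-line at t=0.7143; Δt_x=3.8637, Δt_y=1.0353
    y: enter (2,2) at t=0.7143
    y: enter (2,1) at t=1.7496 ← occupied
  → r_2 = 1.7496
beam 3: φ=45°, α=345°
  dir = (cos 345°, sin 345°) = (0.9659, -0.2588); from cell (2,3)
  next x-line at t=0.3520, next y-line at t=2.6660; Δt_x=1.0353, Δt_y=3.8637
    x: enter (3,3) at t=0.3520
    x: enter (4,3) at t=1.3873
    x: enter (5,3) at t=2.4225
    y: enter (5,2) at t=2.6660 ← occupied
  → r_3 = 2.6660
beam 4: φ=90°, α=30°
  dir = (cos 30°, sin 30°) = (0.8660, 0.5000); from cell (2,3)
  next x-line at t=0.3926, next y-line at t=0.6200; Δt_x=1.1547, Δt_y=2.0000
    x: enter (3,3) at t=0.3926
    y: enter (3,4) at t=0.6200 ← occupied
  → r_4 = 0.6200

ranges = [0.7621, 1.7496, 2.6660, 0.6200]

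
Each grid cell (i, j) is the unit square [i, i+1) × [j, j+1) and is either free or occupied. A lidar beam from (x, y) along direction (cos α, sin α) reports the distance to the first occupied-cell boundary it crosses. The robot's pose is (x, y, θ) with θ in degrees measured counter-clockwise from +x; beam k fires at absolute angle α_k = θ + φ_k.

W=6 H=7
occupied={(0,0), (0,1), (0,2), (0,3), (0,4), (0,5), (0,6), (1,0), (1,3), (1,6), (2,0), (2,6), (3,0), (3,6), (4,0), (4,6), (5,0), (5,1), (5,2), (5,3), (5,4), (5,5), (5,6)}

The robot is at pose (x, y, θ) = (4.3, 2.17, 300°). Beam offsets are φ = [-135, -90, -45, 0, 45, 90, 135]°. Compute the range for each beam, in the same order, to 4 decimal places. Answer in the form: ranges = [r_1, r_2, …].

ranges = [3.2069, 2.3400, 1.2113, 1.3510, 0.7247, 0.8083, 2.7046]

beam 1: φ=-135°, α=165°
  cosα=-0.9659 sinα=0.2588 | (4,2) | tMaxX 0.3106 tMaxY 3.2069 | tΔX 1.0353 tΔY 3.8637
    t=0.3106 [x] (3,2)
    t=1.3459 [x] (2,2)
    t=2.3811 [x] (1,2)
    t=3.2069 [y] (1,3) — stop
  → r_1 = 3.2069
beam 2: φ=-90°, α=210°
  cosα=-0.8660 sinα=-0.5000 | (4,2) | tMaxX 0.3464 tMaxY 0.3400 | tΔX 1.1547 tΔY 2.0000
    t=0.3400 [y] (4,1)
    t=0.3464 [x] (3,1)
    t=1.5011 [x] (2,1)
    t=2.3400 [y] (2,0) — stop
  → r_2 = 2.3400
beam 3: φ=-45°, α=255°
  cosα=-0.2588 sinα=-0.9659 | (4,2) | tMaxX 1.1591 tMaxY 0.1760 | tΔX 3.8637 tΔY 1.0353
    t=0.1760 [y] (4,1)
    t=1.1591 [x] (3,1)
    t=1.2113 [y] (3,0) — stop
  → r_3 = 1.2113
beam 4: φ=0°, α=300°
  cosα=0.5000 sinα=-0.8660 | (4,2) | tMaxX 1.4000 tMaxY 0.1963 | tΔX 2.0000 tΔY 1.1547
    t=0.1963 [y] (4,1)
    t=1.3510 [y] (4,0) — stop
  → r_4 = 1.3510
beam 5: φ=45°, α=345°
  cosα=0.9659 sinα=-0.2588 | (4,2) | tMaxX 0.7247 tMaxY 0.6568 | tΔX 1.0353 tΔY 3.8637
    t=0.6568 [y] (4,1)
    t=0.7247 [x] (5,1) — stop
  → r_5 = 0.7247
beam 6: φ=90°, α=30°
  cosα=0.8660 sinα=0.5000 | (4,2) | tMaxX 0.8083 tMaxY 1.6600 | tΔX 1.1547 tΔY 2.0000
    t=0.8083 [x] (5,2) — stop
  → r_6 = 0.8083
beam 7: φ=135°, α=75°
  cosα=0.2588 sinα=0.9659 | (4,2) | tMaxX 2.7046 tMaxY 0.8593 | tΔX 3.8637 tΔY 1.0353
    t=0.8593 [y] (4,3)
    t=1.8946 [y] (4,4)
    t=2.7046 [x] (5,4) — stop
  → r_7 = 2.7046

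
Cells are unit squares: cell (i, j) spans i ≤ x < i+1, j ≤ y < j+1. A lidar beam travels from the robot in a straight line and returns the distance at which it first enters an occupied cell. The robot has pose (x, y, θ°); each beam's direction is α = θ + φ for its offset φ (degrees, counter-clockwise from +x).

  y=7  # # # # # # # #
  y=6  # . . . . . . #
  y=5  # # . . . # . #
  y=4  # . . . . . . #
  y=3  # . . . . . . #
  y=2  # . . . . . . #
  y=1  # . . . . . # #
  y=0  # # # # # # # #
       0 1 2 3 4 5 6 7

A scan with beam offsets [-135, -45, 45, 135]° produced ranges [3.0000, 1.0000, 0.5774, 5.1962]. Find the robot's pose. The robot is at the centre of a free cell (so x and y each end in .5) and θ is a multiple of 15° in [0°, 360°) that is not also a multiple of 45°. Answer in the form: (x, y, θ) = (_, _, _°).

Enumerate (i+0.5, j+0.5, θ) over the 33 free cells and 16 admissible headings. For each, cast all 4 beams and compare to the given ranges.
  (6.5, 5.5, 240°): beam 1 = 1.5529 ≠ 3.0000 ✗
  (1.5, 4.5, 120°): beam 1 = 5.6940 ≠ 3.0000 ✗
  (2.5, 2.5, 330°): beam 1 = 1.5529 ≠ 3.0000 ✗
  …
  (2.5, 1.5, 255°): r_1=3.0000, r_2=1.0000, r_3=0.5774, r_4=5.1962 — all match ✓
Unique over the lattice → pose = (2.5, 1.5, 255°).

(x, y, θ) = (2.5, 1.5, 255°)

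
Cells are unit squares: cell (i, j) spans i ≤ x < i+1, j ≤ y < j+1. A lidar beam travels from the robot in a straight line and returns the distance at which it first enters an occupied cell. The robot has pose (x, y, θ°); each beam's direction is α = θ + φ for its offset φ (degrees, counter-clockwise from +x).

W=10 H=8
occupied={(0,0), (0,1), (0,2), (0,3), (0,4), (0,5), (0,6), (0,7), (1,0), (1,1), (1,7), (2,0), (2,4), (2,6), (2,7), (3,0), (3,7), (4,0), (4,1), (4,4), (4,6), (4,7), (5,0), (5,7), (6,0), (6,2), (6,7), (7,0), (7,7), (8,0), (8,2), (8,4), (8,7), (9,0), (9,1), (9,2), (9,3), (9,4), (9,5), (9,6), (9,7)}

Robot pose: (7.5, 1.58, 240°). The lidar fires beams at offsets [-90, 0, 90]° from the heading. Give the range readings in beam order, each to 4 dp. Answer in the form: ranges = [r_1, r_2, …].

ranges = [0.8400, 0.6697, 1.1600]

beam 1: φ=-90°, α=150°
  direction (-0.8660, 0.5000); cell (7,1); t to first gridline: x 0.5774, y 0.8400 (then +1.1547 / +2.0000)
    (6,1) via x @ 0.5774
    (6,2) via y @ 0.8400  # hit
  → r_1 = 0.8400
beam 2: φ=0°, α=240°
  direction (-0.5000, -0.8660); cell (7,1); t to first gridline: x 1.0000, y 0.6697 (then +2.0000 / +1.1547)
    (7,0) via y @ 0.6697  # hit
  → r_2 = 0.6697
beam 3: φ=90°, α=330°
  direction (0.8660, -0.5000); cell (7,1); t to first gridline: x 0.5774, y 1.1600 (then +1.1547 / +2.0000)
    (8,1) via x @ 0.5774
    (8,0) via y @ 1.1600  # hit
  → r_3 = 1.1600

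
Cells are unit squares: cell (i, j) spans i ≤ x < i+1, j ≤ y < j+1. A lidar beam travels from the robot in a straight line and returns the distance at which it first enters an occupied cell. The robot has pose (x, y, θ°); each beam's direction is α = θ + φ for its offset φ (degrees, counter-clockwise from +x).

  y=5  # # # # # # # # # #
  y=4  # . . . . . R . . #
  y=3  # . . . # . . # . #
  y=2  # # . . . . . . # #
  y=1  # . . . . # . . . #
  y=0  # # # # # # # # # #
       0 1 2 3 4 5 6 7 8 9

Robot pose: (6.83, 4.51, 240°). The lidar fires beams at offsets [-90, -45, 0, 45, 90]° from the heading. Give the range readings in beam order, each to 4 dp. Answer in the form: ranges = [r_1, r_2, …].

beam 1: φ=-90°, α=150°
  dir = (cos 150°, sin 150°) = (-0.8660, 0.5000); from cell (6,4)
  next x-line at t=0.9584, next y-line at t=0.9800; Δt_x=1.1547, Δt_y=2.0000
    x: enter (5,4) at t=0.9584
    y: enter (5,5) at t=0.9800 ← occupied
  → r_1 = 0.9800
beam 2: φ=-45°, α=195°
  dir = (cos 195°, sin 195°) = (-0.9659, -0.2588); from cell (6,4)
  next x-line at t=0.8593, next y-line at t=1.9705; Δt_x=1.0353, Δt_y=3.8637
    x: enter (5,4) at t=0.8593
    x: enter (4,4) at t=1.8946
    y: enter (4,3) at t=1.9705 ← occupied
  → r_2 = 1.9705
beam 3: φ=0°, α=240°
  dir = (cos 240°, sin 240°) = (-0.5000, -0.8660); from cell (6,4)
  next x-line at t=1.6600, next y-line at t=0.5889; Δt_x=2.0000, Δt_y=1.1547
    y: enter (6,3) at t=0.5889
    x: enter (5,3) at t=1.6600
    y: enter (5,2) at t=1.7436
    y: enter (5,1) at t=2.8983 ← occupied
  → r_3 = 2.8983
beam 4: φ=45°, α=285°
  dir = (cos 285°, sin 285°) = (0.2588, -0.9659); from cell (6,4)
  next x-line at t=0.6568, next y-line at t=0.5280; Δt_x=3.8637, Δt_y=1.0353
    y: enter (6,3) at t=0.5280
    x: enter (7,3) at t=0.6568 ← occupied
  → r_4 = 0.6568
beam 5: φ=90°, α=330°
  dir = (cos 330°, sin 330°) = (0.8660, -0.5000); from cell (6,4)
  next x-line at t=0.1963, next y-line at t=1.0200; Δt_x=1.1547, Δt_y=2.0000
    x: enter (7,4) at t=0.1963
    y: enter (7,3) at t=1.0200 ← occupied
  → r_5 = 1.0200

ranges = [0.9800, 1.9705, 2.8983, 0.6568, 1.0200]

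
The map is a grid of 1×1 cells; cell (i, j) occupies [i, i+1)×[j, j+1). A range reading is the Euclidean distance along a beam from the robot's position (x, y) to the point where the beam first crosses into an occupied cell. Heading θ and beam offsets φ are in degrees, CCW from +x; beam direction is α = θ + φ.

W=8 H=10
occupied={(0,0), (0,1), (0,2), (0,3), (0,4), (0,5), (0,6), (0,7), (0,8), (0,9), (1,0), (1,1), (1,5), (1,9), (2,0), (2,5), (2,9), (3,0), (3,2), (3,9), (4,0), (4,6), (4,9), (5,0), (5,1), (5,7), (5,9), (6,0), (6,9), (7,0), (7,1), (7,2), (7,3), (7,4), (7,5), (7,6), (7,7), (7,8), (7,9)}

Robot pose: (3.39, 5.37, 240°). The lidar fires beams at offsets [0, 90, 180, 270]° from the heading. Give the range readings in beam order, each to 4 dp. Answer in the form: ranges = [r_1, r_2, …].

beam 1: φ=0°, α=240°
  dir = (cos 240°, sin 240°) = (-0.5000, -0.8660); from cell (3,5)
  next x-line at t=0.7800, next y-line at t=0.4272; Δt_x=2.0000, Δt_y=1.1547
    y: enter (3,4) at t=0.4272
    x: enter (2,4) at t=0.7800
    y: enter (2,3) at t=1.5819
    y: enter (2,2) at t=2.7366
    x: enter (1,2) at t=2.7800
    y: enter (1,1) at t=3.8913 ← occupied
  → r_1 = 3.8913
beam 2: φ=90°, α=330°
  dir = (cos 330°, sin 330°) = (0.8660, -0.5000); from cell (3,5)
  next x-line at t=0.7044, next y-line at t=0.7400; Δt_x=1.1547, Δt_y=2.0000
    x: enter (4,5) at t=0.7044
    y: enter (4,4) at t=0.7400
    x: enter (5,4) at t=1.8591
    y: enter (5,3) at t=2.7400
    x: enter (6,3) at t=3.0138
    x: enter (7,3) at t=4.1685 ← occupied
  → r_2 = 4.1685
beam 3: φ=180°, α=60°
  dir = (cos 60°, sin 60°) = (0.5000, 0.8660); from cell (3,5)
  next x-line at t=1.2200, next y-line at t=0.7275; Δt_x=2.0000, Δt_y=1.1547
    y: enter (3,6) at t=0.7275
    x: enter (4,6) at t=1.2200 ← occupied
  → r_3 = 1.2200
beam 4: φ=270°, α=150°
  dir = (cos 150°, sin 150°) = (-0.8660, 0.5000); from cell (3,5)
  next x-line at t=0.4503, next y-line at t=1.2600; Δt_x=1.1547, Δt_y=2.0000
    x: enter (2,5) at t=0.4503 ← occupied
  → r_4 = 0.4503

ranges = [3.8913, 4.1685, 1.2200, 0.4503]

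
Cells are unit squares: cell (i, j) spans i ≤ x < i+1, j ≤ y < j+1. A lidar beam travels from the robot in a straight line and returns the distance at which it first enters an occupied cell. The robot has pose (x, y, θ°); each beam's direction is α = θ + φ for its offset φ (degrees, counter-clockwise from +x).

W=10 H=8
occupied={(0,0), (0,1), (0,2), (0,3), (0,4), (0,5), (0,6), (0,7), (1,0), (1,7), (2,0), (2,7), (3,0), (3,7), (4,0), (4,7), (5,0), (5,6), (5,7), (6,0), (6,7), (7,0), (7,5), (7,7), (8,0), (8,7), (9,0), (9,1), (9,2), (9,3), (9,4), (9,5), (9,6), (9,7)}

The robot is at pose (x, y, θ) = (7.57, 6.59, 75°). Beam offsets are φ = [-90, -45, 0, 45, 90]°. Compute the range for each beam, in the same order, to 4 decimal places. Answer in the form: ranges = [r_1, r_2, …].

beam 1: φ=-90°, α=345°
  direction (0.9659, -0.2588); cell (7,6); t to first gridline: x 0.4452, y 2.2796 (then +1.0353 / +3.8637)
    (8,6) via x @ 0.4452
    (9,6) via x @ 1.4804  # hit
  → r_1 = 1.4804
beam 2: φ=-45°, α=30°
  direction (0.8660, 0.5000); cell (7,6); t to first gridline: x 0.4965, y 0.8200 (then +1.1547 / +2.0000)
    (8,6) via x @ 0.4965
    (8,7) via y @ 0.8200  # hit
  → r_2 = 0.8200
beam 3: φ=0°, α=75°
  direction (0.2588, 0.9659); cell (7,6); t to first gridline: x 1.6614, y 0.4245 (then +3.8637 / +1.0353)
    (7,7) via y @ 0.4245  # hit
  → r_3 = 0.4245
beam 4: φ=45°, α=120°
  direction (-0.5000, 0.8660); cell (7,6); t to first gridline: x 1.1400, y 0.4734 (then +2.0000 / +1.1547)
    (7,7) via y @ 0.4734  # hit
  → r_4 = 0.4734
beam 5: φ=90°, α=165°
  direction (-0.9659, 0.2588); cell (7,6); t to first gridline: x 0.5901, y 1.5841 (then +1.0353 / +3.8637)
    (6,6) via x @ 0.5901
    (6,7) via y @ 1.5841  # hit
  → r_5 = 1.5841

ranges = [1.4804, 0.8200, 0.4245, 0.4734, 1.5841]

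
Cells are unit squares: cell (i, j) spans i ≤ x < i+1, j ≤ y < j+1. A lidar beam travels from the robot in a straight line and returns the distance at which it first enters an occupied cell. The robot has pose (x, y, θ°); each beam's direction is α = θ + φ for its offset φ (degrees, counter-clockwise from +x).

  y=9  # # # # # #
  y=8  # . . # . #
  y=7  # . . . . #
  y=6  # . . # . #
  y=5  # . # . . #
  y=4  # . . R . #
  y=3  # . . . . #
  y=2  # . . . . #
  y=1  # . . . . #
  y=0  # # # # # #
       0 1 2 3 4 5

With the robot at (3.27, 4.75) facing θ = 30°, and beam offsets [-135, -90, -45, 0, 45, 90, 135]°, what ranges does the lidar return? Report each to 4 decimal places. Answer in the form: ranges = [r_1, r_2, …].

ranges = [3.8823, 3.4600, 1.7910, 1.9976, 1.2941, 0.5400, 0.9659]

beam 1: φ=-135°, α=255°
  direction (-0.2588, -0.9659); cell (3,4); t to first gridline: x 1.0432, y 0.7765 (then +3.8637 / +1.0353)
    (3,3) via y @ 0.7765
    (2,3) via x @ 1.0432
    (2,2) via y @ 1.8117
    (2,1) via y @ 2.8470
    (2,0) via y @ 3.8823  # hit
  → r_1 = 3.8823
beam 2: φ=-90°, α=300°
  direction (0.5000, -0.8660); cell (3,4); t to first gridline: x 1.4600, y 0.8660 (then +2.0000 / +1.1547)
    (3,3) via y @ 0.8660
    (4,3) via x @ 1.4600
    (4,2) via y @ 2.0207
    (4,1) via y @ 3.1754
    (5,1) via x @ 3.4600  # hit
  → r_2 = 3.4600
beam 3: φ=-45°, α=345°
  direction (0.9659, -0.2588); cell (3,4); t to first gridline: x 0.7558, y 2.8978 (then +1.0353 / +3.8637)
    (4,4) via x @ 0.7558
    (5,4) via x @ 1.7910  # hit
  → r_3 = 1.7910
beam 4: φ=0°, α=30°
  direction (0.8660, 0.5000); cell (3,4); t to first gridline: x 0.8429, y 0.5000 (then +1.1547 / +2.0000)
    (3,5) via y @ 0.5000
    (4,5) via x @ 0.8429
    (5,5) via x @ 1.9976  # hit
  → r_4 = 1.9976
beam 5: φ=45°, α=75°
  direction (0.2588, 0.9659); cell (3,4); t to first gridline: x 2.8205, y 0.2588 (then +3.8637 / +1.0353)
    (3,5) via y @ 0.2588
    (3,6) via y @ 1.2941  # hit
  → r_5 = 1.2941
beam 6: φ=90°, α=120°
  direction (-0.5000, 0.8660); cell (3,4); t to first gridline: x 0.5400, y 0.2887 (then +2.0000 / +1.1547)
    (3,5) via y @ 0.2887
    (2,5) via x @ 0.5400  # hit
  → r_6 = 0.5400
beam 7: φ=135°, α=165°
  direction (-0.9659, 0.2588); cell (3,4); t to first gridline: x 0.2795, y 0.9659 (then +1.0353 / +3.8637)
    (2,4) via x @ 0.2795
    (2,5) via y @ 0.9659  # hit
  → r_7 = 0.9659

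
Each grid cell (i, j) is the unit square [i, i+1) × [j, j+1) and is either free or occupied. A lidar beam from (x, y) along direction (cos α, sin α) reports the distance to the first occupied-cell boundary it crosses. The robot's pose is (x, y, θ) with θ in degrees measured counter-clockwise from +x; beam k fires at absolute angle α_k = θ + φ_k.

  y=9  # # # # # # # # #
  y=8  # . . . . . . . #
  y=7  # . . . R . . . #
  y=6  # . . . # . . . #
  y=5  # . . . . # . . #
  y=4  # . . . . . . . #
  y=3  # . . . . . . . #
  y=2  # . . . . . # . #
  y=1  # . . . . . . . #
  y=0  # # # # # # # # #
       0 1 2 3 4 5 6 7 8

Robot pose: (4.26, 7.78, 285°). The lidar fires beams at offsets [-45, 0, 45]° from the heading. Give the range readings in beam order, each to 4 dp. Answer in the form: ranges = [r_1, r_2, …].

ranges = [6.5200, 0.8075, 4.3186]

beam 1: φ=-45°, α=240°
  direction (-0.5000, -0.8660); cell (4,7); t to first gridline: x 0.5200, y 0.9007 (then +2.0000 / +1.1547)
    (3,7) via x @ 0.5200
    (3,6) via y @ 0.9007
    (3,5) via y @ 2.0554
    (2,5) via x @ 2.5200
    (2,4) via y @ 3.2101
    (2,3) via y @ 4.3648
    (1,3) via x @ 4.5200
    (1,2) via y @ 5.5195
    (0,2) via x @ 6.5200  # hit
  → r_1 = 6.5200
beam 2: φ=0°, α=285°
  direction (0.2588, -0.9659); cell (4,7); t to first gridline: x 2.8591, y 0.8075 (then +3.8637 / +1.0353)
    (4,6) via y @ 0.8075  # hit
  → r_2 = 0.8075
beam 3: φ=45°, α=330°
  direction (0.8660, -0.5000); cell (4,7); t to first gridline: x 0.8545, y 1.5600 (then +1.1547 / +2.0000)
    (5,7) via x @ 0.8545
    (5,6) via y @ 1.5600
    (6,6) via x @ 2.0092
    (7,6) via x @ 3.1639
    (7,5) via y @ 3.5600
    (8,5) via x @ 4.3186  # hit
  → r_3 = 4.3186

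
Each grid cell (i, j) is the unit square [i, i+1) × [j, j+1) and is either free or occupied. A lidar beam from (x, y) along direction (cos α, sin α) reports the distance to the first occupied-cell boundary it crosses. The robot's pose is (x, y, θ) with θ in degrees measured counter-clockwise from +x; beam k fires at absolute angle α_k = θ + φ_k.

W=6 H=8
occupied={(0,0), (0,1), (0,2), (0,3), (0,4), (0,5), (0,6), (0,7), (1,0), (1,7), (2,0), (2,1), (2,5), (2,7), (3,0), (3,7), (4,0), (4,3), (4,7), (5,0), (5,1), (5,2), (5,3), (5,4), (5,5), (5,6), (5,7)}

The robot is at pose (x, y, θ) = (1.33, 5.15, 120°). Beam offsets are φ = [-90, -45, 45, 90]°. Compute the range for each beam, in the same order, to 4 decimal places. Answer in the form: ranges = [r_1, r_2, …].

beam 1: φ=-90°, α=30°
  dir = (cos 30°, sin 30°) = (0.8660, 0.5000); from cell (1,5)
  next x-line at t=0.7736, next y-line at t=1.7000; Δt_x=1.1547, Δt_y=2.0000
    x: enter (2,5) at t=0.7736 ← occupied
  → r_1 = 0.7736
beam 2: φ=-45°, α=75°
  dir = (cos 75°, sin 75°) = (0.2588, 0.9659); from cell (1,5)
  next x-line at t=2.5887, next y-line at t=0.8800; Δt_x=3.8637, Δt_y=1.0353
    y: enter (1,6) at t=0.8800
    y: enter (1,7) at t=1.9153 ← occupied
  → r_2 = 1.9153
beam 3: φ=45°, α=165°
  dir = (cos 165°, sin 165°) = (-0.9659, 0.2588); from cell (1,5)
  next x-line at t=0.3416, next y-line at t=3.2841; Δt_x=1.0353, Δt_y=3.8637
    x: enter (0,5) at t=0.3416 ← occupied
  → r_3 = 0.3416
beam 4: φ=90°, α=210°
  dir = (cos 210°, sin 210°) = (-0.8660, -0.5000); from cell (1,5)
  next x-line at t=0.3811, next y-line at t=0.3000; Δt_x=1.1547, Δt_y=2.0000
    y: enter (1,4) at t=0.3000
    x: enter (0,4) at t=0.3811 ← occupied
  → r_4 = 0.3811

ranges = [0.7736, 1.9153, 0.3416, 0.3811]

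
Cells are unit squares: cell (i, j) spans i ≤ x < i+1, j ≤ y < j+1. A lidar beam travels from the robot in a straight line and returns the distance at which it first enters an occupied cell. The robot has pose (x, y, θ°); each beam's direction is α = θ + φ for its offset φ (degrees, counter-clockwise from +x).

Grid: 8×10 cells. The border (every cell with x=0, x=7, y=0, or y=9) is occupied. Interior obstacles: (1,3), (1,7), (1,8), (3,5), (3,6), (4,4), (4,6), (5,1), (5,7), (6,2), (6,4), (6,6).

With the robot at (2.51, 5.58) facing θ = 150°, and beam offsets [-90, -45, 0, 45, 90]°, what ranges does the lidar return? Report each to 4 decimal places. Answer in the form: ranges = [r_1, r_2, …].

beam 1: φ=-90°, α=60°
  cosα=0.5000 sinα=0.8660 | (2,5) | tMaxX 0.9800 tMaxY 0.4850 | tΔX 2.0000 tΔY 1.1547
    t=0.4850 [y] (2,6)
    t=0.9800 [x] (3,6) — stop
  → r_1 = 0.9800
beam 2: φ=-45°, α=105°
  cosα=-0.2588 sinα=0.9659 | (2,5) | tMaxX 1.9705 tMaxY 0.4348 | tΔX 3.8637 tΔY 1.0353
    t=0.4348 [y] (2,6)
    t=1.4701 [y] (2,7)
    t=1.9705 [x] (1,7) — stop
  → r_2 = 1.9705
beam 3: φ=0°, α=150°
  cosα=-0.8660 sinα=0.5000 | (2,5) | tMaxX 0.5889 tMaxY 0.8400 | tΔX 1.1547 tΔY 2.0000
    t=0.5889 [x] (1,5)
    t=0.8400 [y] (1,6)
    t=1.7436 [x] (0,6) — stop
  → r_3 = 1.7436
beam 4: φ=45°, α=195°
  cosα=-0.9659 sinα=-0.2588 | (2,5) | tMaxX 0.5280 tMaxY 2.2409 | tΔX 1.0353 tΔY 3.8637
    t=0.5280 [x] (1,5)
    t=1.5633 [x] (0,5) — stop
  → r_4 = 1.5633
beam 5: φ=90°, α=240°
  cosα=-0.5000 sinα=-0.8660 | (2,5) | tMaxX 1.0200 tMaxY 0.6697 | tΔX 2.0000 tΔY 1.1547
    t=0.6697 [y] (2,4)
    t=1.0200 [x] (1,4)
    t=1.8244 [y] (1,3) — stop
  → r_5 = 1.8244

ranges = [0.9800, 1.9705, 1.7436, 1.5633, 1.8244]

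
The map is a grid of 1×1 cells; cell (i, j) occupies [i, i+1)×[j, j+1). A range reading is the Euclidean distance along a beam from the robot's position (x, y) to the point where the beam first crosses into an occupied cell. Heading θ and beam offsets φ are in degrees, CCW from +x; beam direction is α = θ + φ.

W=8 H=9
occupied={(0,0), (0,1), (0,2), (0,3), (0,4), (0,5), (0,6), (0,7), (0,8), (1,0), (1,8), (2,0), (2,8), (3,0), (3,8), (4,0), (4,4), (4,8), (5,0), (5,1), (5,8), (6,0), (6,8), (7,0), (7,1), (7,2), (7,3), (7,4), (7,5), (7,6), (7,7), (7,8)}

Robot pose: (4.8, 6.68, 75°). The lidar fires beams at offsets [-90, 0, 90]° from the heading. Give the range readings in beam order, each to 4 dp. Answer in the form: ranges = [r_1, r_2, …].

beam 1: φ=-90°, α=345°
  direction (0.9659, -0.2588); cell (4,6); t to first gridline: x 0.2071, y 2.6273 (then +1.0353 / +3.8637)
    (5,6) via x @ 0.2071
    (6,6) via x @ 1.2423
    (7,6) via x @ 2.2776  # hit
  → r_1 = 2.2776
beam 2: φ=0°, α=75°
  direction (0.2588, 0.9659); cell (4,6); t to first gridline: x 0.7727, y 0.3313 (then +3.8637 / +1.0353)
    (4,7) via y @ 0.3313
    (5,7) via x @ 0.7727
    (5,8) via y @ 1.3666  # hit
  → r_2 = 1.3666
beam 3: φ=90°, α=165°
  direction (-0.9659, 0.2588); cell (4,6); t to first gridline: x 0.8282, y 1.2364 (then +1.0353 / +3.8637)
    (3,6) via x @ 0.8282
    (3,7) via y @ 1.2364
    (2,7) via x @ 1.8635
    (1,7) via x @ 2.8988
    (0,7) via x @ 3.9340  # hit
  → r_3 = 3.9340

ranges = [2.2776, 1.3666, 3.9340]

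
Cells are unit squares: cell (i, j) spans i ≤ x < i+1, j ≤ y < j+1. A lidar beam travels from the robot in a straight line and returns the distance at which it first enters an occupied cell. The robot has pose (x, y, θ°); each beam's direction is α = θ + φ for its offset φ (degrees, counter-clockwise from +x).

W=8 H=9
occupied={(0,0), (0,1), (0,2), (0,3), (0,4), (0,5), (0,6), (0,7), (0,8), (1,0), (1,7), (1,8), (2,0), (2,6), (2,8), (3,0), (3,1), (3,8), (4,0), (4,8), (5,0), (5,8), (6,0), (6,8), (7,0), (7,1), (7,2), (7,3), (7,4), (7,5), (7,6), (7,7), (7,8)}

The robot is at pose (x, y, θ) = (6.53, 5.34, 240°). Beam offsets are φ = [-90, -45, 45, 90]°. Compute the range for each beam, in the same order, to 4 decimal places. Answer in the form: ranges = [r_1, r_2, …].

beam 1: φ=-90°, α=150°
  d=(-0.8660,0.5000)  start (6,5)  tX=0.6120 tY=1.3200  stride 1/|dx|=1.1547 1/|dy|=2.0000
    cross x-line → (5,5), t=0.6120
    cross y-line → (5,6), t=1.3200
    cross x-line → (4,6), t=1.7667
    cross x-line → (3,6), t=2.9214
    cross y-line → (3,7), t=3.3200
    cross x-line → (2,7), t=4.0761
    cross x-line → (1,7), t=5.2308 (wall)
  → r_1 = 5.2308
beam 2: φ=-45°, α=195°
  d=(-0.9659,-0.2588)  start (6,5)  tX=0.5487 tY=1.3137  stride 1/|dx|=1.0353 1/|dy|=3.8637
    cross x-line → (5,5), t=0.5487
    cross y-line → (5,4), t=1.3137
    cross x-line → (4,4), t=1.5840
    cross x-line → (3,4), t=2.6192
    cross x-line → (2,4), t=3.6545
    cross x-line → (1,4), t=4.6898
    cross y-line → (1,3), t=5.1774
    cross x-line → (0,3), t=5.7251 (wall)
  → r_2 = 5.7251
beam 3: φ=45°, α=285°
  d=(0.2588,-0.9659)  start (6,5)  tX=1.8159 tY=0.3520  stride 1/|dx|=3.8637 1/|dy|=1.0353
    cross y-line → (6,4), t=0.3520
    cross y-line → (6,3), t=1.3873
    cross x-line → (7,3), t=1.8159 (wall)
  → r_3 = 1.8159
beam 4: φ=90°, α=330°
  d=(0.8660,-0.5000)  start (6,5)  tX=0.5427 tY=0.6800  stride 1/|dx|=1.1547 1/|dy|=2.0000
    cross x-line → (7,5), t=0.5427 (wall)
  → r_4 = 0.5427

ranges = [5.2308, 5.7251, 1.8159, 0.5427]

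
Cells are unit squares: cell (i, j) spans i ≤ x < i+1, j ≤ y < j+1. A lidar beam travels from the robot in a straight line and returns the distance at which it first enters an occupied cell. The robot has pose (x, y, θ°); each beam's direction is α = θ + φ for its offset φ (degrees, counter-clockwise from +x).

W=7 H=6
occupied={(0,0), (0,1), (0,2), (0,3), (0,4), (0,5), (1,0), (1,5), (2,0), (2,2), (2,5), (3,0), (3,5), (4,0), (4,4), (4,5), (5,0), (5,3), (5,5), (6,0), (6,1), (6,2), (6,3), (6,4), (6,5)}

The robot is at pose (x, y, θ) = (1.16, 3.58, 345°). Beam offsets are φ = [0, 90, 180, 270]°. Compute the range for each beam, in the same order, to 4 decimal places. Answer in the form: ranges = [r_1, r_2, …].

ranges = [5.0107, 1.4701, 0.1656, 0.6182]

beam 1: φ=0°, α=345°
  direction (0.9659, -0.2588); cell (1,3); t to first gridline: x 0.8696, y 2.2409 (then +1.0353 / +3.8637)
    (2,3) via x @ 0.8696
    (3,3) via x @ 1.9049
    (3,2) via y @ 2.2409
    (4,2) via x @ 2.9402
    (5,2) via x @ 3.9755
    (6,2) via x @ 5.0107  # hit
  → r_1 = 5.0107
beam 2: φ=90°, α=75°
  direction (0.2588, 0.9659); cell (1,3); t to first gridline: x 3.2455, y 0.4348 (then +3.8637 / +1.0353)
    (1,4) via y @ 0.4348
    (1,5) via y @ 1.4701  # hit
  → r_2 = 1.4701
beam 3: φ=180°, α=165°
  direction (-0.9659, 0.2588); cell (1,3); t to first gridline: x 0.1656, y 1.6228 (then +1.0353 / +3.8637)
    (0,3) via x @ 0.1656  # hit
  → r_3 = 0.1656
beam 4: φ=270°, α=255°
  direction (-0.2588, -0.9659); cell (1,3); t to first gridline: x 0.6182, y 0.6005 (then +3.8637 / +1.0353)
    (1,2) via y @ 0.6005
    (0,2) via x @ 0.6182  # hit
  → r_4 = 0.6182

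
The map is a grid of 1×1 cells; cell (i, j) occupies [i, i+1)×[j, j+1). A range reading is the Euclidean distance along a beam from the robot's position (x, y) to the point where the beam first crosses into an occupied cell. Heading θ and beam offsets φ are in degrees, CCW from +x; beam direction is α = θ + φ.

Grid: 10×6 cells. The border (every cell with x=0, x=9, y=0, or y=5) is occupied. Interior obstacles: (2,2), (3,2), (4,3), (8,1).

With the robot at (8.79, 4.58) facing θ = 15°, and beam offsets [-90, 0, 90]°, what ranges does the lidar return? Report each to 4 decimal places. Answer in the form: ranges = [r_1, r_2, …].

beam 1: φ=-90°, α=285°
  direction (0.2588, -0.9659); cell (8,4); t to first gridline: x 0.8114, y 0.6005 (then +3.8637 / +1.0353)
    (8,3) via y @ 0.6005
    (9,3) via x @ 0.8114  # hit
  → r_1 = 0.8114
beam 2: φ=0°, α=15°
  direction (0.9659, 0.2588); cell (8,4); t to first gridline: x 0.2174, y 1.6228 (then +1.0353 / +3.8637)
    (9,4) via x @ 0.2174  # hit
  → r_2 = 0.2174
beam 3: φ=90°, α=105°
  direction (-0.2588, 0.9659); cell (8,4); t to first gridline: x 3.0523, y 0.4348 (then +3.8637 / +1.0353)
    (8,5) via y @ 0.4348  # hit
  → r_3 = 0.4348

ranges = [0.8114, 0.2174, 0.4348]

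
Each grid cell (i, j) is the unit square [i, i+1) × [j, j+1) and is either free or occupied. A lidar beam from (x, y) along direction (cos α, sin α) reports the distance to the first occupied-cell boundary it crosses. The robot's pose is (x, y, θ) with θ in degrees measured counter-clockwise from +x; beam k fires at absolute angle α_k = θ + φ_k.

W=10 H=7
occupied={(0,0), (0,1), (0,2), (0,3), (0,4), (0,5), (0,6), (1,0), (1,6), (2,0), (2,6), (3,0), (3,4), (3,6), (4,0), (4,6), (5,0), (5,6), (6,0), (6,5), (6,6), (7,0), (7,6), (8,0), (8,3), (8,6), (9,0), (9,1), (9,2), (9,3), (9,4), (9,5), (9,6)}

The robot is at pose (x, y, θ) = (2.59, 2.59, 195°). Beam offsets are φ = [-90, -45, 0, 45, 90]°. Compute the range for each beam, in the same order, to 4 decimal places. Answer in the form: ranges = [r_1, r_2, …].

ranges = [3.5303, 1.8360, 1.6461, 1.8360, 1.6461]

beam 1: φ=-90°, α=105°
  d=(-0.2588,0.9659)  start (2,2)  tX=2.2796 tY=0.4245  stride 1/|dx|=3.8637 1/|dy|=1.0353
    cross y-line → (2,3), t=0.4245
    cross y-line → (2,4), t=1.4597
    cross x-line → (1,4), t=2.2796
    cross y-line → (1,5), t=2.4950
    cross y-line → (1,6), t=3.5303 (wall)
  → r_1 = 3.5303
beam 2: φ=-45°, α=150°
  d=(-0.8660,0.5000)  start (2,2)  tX=0.6813 tY=0.8200  stride 1/|dx|=1.1547 1/|dy|=2.0000
    cross x-line → (1,2), t=0.6813
    cross y-line → (1,3), t=0.8200
    cross x-line → (0,3), t=1.8360 (wall)
  → r_2 = 1.8360
beam 3: φ=0°, α=195°
  d=(-0.9659,-0.2588)  start (2,2)  tX=0.6108 tY=2.2796  stride 1/|dx|=1.0353 1/|dy|=3.8637
    cross x-line → (1,2), t=0.6108
    cross x-line → (0,2), t=1.6461 (wall)
  → r_3 = 1.6461
beam 4: φ=45°, α=240°
  d=(-0.5000,-0.8660)  start (2,2)  tX=1.1800 tY=0.6813  stride 1/|dx|=2.0000 1/|dy|=1.1547
    cross y-line → (2,1), t=0.6813
    cross x-line → (1,1), t=1.1800
    cross y-line → (1,0), t=1.8360 (wall)
  → r_4 = 1.8360
beam 5: φ=90°, α=285°
  d=(0.2588,-0.9659)  start (2,2)  tX=1.5841 tY=0.6108  stride 1/|dx|=3.8637 1/|dy|=1.0353
    cross y-line → (2,1), t=0.6108
    cross x-line → (3,1), t=1.5841
    cross y-line → (3,0), t=1.6461 (wall)
  → r_5 = 1.6461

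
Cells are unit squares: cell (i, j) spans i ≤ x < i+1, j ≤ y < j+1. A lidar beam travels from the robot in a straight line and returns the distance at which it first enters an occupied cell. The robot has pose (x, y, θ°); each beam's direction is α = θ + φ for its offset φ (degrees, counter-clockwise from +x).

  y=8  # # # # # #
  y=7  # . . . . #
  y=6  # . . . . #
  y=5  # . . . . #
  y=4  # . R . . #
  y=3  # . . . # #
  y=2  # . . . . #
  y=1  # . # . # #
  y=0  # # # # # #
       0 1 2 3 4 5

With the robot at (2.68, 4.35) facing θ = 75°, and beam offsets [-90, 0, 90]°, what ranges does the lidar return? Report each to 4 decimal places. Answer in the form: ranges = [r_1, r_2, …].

ranges = [1.3666, 3.7788, 1.7393]

beam 1: φ=-90°, α=345°
  d=(0.9659,-0.2588)  start (2,4)  tX=0.3313 tY=1.3523  stride 1/|dx|=1.0353 1/|dy|=3.8637
    cross x-line → (3,4), t=0.3313
    cross y-line → (3,3), t=1.3523
    cross x-line → (4,3), t=1.3666 (wall)
  → r_1 = 1.3666
beam 2: φ=0°, α=75°
  d=(0.2588,0.9659)  start (2,4)  tX=1.2364 tY=0.6729  stride 1/|dx|=3.8637 1/|dy|=1.0353
    cross y-line → (2,5), t=0.6729
    cross x-line → (3,5), t=1.2364
    cross y-line → (3,6), t=1.7082
    cross y-line → (3,7), t=2.7435
    cross y-line → (3,8), t=3.7788 (wall)
  → r_2 = 3.7788
beam 3: φ=90°, α=165°
  d=(-0.9659,0.2588)  start (2,4)  tX=0.7040 tY=2.5114  stride 1/|dx|=1.0353 1/|dy|=3.8637
    cross x-line → (1,4), t=0.7040
    cross x-line → (0,4), t=1.7393 (wall)
  → r_3 = 1.7393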